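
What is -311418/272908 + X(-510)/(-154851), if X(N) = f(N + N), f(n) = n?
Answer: -7990837093/7043346118 ≈ -1.1345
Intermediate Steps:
X(N) = 2*N (X(N) = N + N = 2*N)
-311418/272908 + X(-510)/(-154851) = -311418/272908 + (2*(-510))/(-154851) = -311418*1/272908 - 1020*(-1/154851) = -155709/136454 + 340/51617 = -7990837093/7043346118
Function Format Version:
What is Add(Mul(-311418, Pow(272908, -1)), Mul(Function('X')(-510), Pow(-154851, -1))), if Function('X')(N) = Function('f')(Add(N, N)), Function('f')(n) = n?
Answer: Rational(-7990837093, 7043346118) ≈ -1.1345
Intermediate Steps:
Function('X')(N) = Mul(2, N) (Function('X')(N) = Add(N, N) = Mul(2, N))
Add(Mul(-311418, Pow(272908, -1)), Mul(Function('X')(-510), Pow(-154851, -1))) = Add(Mul(-311418, Pow(272908, -1)), Mul(Mul(2, -510), Pow(-154851, -1))) = Add(Mul(-311418, Rational(1, 272908)), Mul(-1020, Rational(-1, 154851))) = Add(Rational(-155709, 136454), Rational(340, 51617)) = Rational(-7990837093, 7043346118)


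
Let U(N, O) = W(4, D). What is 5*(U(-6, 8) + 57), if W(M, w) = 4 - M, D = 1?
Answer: 285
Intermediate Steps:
U(N, O) = 0 (U(N, O) = 4 - 1*4 = 4 - 4 = 0)
5*(U(-6, 8) + 57) = 5*(0 + 57) = 5*57 = 285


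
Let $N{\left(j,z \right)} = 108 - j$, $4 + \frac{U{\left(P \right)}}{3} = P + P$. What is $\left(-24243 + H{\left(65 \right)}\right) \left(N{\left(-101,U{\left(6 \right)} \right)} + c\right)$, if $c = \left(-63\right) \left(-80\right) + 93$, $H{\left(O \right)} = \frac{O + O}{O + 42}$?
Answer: $- \frac{13856458882}{107} \approx -1.295 \cdot 10^{8}$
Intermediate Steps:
$U{\left(P \right)} = -12 + 6 P$ ($U{\left(P \right)} = -12 + 3 \left(P + P\right) = -12 + 3 \cdot 2 P = -12 + 6 P$)
$H{\left(O \right)} = \frac{2 O}{42 + O}$
$c = 5133$ ($c = 5040 + 93 = 5133$)
$\left(-24243 + H{\left(65 \right)}\right) \left(N{\left(-101,U{\left(6 \right)} \right)} + c\right) = \left(-24243 + 2 \cdot 65 \frac{1}{42 + 65}\right) \left(\left(108 - -101\right) + 5133\right) = \left(-24243 + 2 \cdot 65 \cdot \frac{1}{107}\right) \left(\left(108 + 101\right) + 5133\right) = \left(-24243 + 2 \cdot 65 \cdot \frac{1}{107}\right) \left(209 + 5133\right) = \left(-24243 + \frac{130}{107}\right) 5342 = \left(- \frac{2593871}{107}\right) 5342 = - \frac{13856458882}{107}$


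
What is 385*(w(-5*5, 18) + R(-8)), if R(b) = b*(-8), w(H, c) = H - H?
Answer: 24640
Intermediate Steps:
w(H, c) = 0
R(b) = -8*b
385*(w(-5*5, 18) + R(-8)) = 385*(0 - 8*(-8)) = 385*(0 + 64) = 385*64 = 24640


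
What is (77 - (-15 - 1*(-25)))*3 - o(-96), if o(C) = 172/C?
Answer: 4867/24 ≈ 202.79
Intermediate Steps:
(77 - (-15 - 1*(-25)))*3 - o(-96) = (77 - (-15 - 1*(-25)))*3 - 172/(-96) = (77 - (-15 + 25))*3 - 172*(-1)/96 = (77 - 1*10)*3 - 1*(-43/24) = (77 - 10)*3 + 43/24 = 67*3 + 43/24 = 201 + 43/24 = 4867/24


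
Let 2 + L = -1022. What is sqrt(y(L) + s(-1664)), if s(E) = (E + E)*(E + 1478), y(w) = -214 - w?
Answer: sqrt(619818) ≈ 787.29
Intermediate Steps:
L = -1024 (L = -2 - 1022 = -1024)
s(E) = 2*E*(1478 + E) (s(E) = (2*E)*(1478 + E) = 2*E*(1478 + E))
sqrt(y(L) + s(-1664)) = sqrt((-214 - 1*(-1024)) + 2*(-1664)*(1478 - 1664)) = sqrt((-214 + 1024) + 2*(-1664)*(-186)) = sqrt(810 + 619008) = sqrt(619818)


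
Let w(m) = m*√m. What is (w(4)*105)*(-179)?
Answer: -150360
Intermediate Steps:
w(m) = m^(3/2)
(w(4)*105)*(-179) = (4^(3/2)*105)*(-179) = (8*105)*(-179) = 840*(-179) = -150360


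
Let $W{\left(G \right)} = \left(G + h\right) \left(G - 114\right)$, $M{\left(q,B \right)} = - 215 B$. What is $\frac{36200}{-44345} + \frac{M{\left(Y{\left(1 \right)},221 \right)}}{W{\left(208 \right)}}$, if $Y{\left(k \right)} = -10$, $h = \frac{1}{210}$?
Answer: $- \frac{326584955}{100597343} \approx -3.2465$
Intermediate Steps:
$h = \frac{1}{210} \approx 0.0047619$
$W{\left(G \right)} = \left(-114 + G\right) \left(\frac{1}{210} + G\right)$ ($W{\left(G \right)} = \left(G + \frac{1}{210}\right) \left(G - 114\right) = \left(\frac{1}{210} + G\right) \left(-114 + G\right) = \left(-114 + G\right) \left(\frac{1}{210} + G\right)$)
$\frac{36200}{-44345} + \frac{M{\left(Y{\left(1 \right)},221 \right)}}{W{\left(208 \right)}} = \frac{36200}{-44345} + \frac{\left(-215\right) 221}{- \frac{19}{35} + 208^{2} - \frac{2489656}{105}} = 36200 \left(- \frac{1}{44345}\right) - \frac{47515}{- \frac{19}{35} + 43264 - \frac{2489656}{105}} = - \frac{40}{49} - \frac{47515}{\frac{2053007}{105}} = - \frac{40}{49} - \frac{4989075}{2053007} = - \frac{326584955}{100597343}$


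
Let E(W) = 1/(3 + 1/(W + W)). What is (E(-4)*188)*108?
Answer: 162432/23 ≈ 7062.3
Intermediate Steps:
E(W) = 1/(3 + 1/(2*W))
(E(-4)*188)*108 = ((2*(-4)/(1 + 6*(-4)))*188)*108 = ((2*(-4)/(1 - 24))*188)*108 = ((2*(-4)/(-23))*188)*108 = ((2*(-4)*(-1/23))*188)*108 = ((8/23)*188)*108 = (1504/23)*108 = 162432/23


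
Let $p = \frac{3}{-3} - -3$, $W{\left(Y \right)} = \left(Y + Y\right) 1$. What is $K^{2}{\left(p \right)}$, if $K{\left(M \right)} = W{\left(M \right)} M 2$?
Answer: $256$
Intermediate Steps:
$W{\left(Y \right)} = 2 Y$ ($W{\left(Y \right)} = 2 Y 1 = 2 Y$)
$p = 2$ ($p = 3 \left(- \frac{1}{3}\right) + 3 = -1 + 3 = 2$)
$K{\left(M \right)} = 4 M^{2}$ ($K{\left(M \right)} = 2 M M 2 = 2 M^{2} \cdot 2 = 4 M^{2}$)
$K^{2}{\left(p \right)} = \left(4 \cdot 2^{2}\right)^{2} = \left(4 \cdot 4\right)^{2} = 16^{2} = 256$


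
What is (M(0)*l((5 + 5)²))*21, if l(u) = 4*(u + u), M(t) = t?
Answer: 0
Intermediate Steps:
l(u) = 8*u (l(u) = 4*(2*u) = 8*u)
(M(0)*l((5 + 5)²))*21 = (0*(8*(5 + 5)²))*21 = (0*(8*10²))*21 = (0*(8*100))*21 = (0*800)*21 = 0*21 = 0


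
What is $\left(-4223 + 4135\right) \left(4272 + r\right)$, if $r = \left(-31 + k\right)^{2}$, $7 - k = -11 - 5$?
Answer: $-381568$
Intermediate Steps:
$k = 23$ ($k = 7 - \left(-11 - 5\right) = 7 - -16 = 7 + 16 = 23$)
$r = 64$ ($r = \left(-31 + 23\right)^{2} = \left(-8\right)^{2} = 64$)
$\left(-4223 + 4135\right) \left(4272 + r\right) = \left(-4223 + 4135\right) \left(4272 + 64\right) = \left(-88\right) 4336 = -381568$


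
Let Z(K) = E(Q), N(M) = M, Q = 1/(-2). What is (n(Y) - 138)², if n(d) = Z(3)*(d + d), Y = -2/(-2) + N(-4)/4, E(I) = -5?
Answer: 19044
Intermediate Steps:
Q = -½ ≈ -0.50000
Z(K) = -5
Y = 0 (Y = -2/(-2) - 4/4 = -2*(-½) - 4*¼ = 1 - 1 = 0)
n(d) = -10*d (n(d) = -5*(d + d) = -10*d)
(n(Y) - 138)² = (-10*0 - 138)² = (0 - 138)² = (-138)² = 19044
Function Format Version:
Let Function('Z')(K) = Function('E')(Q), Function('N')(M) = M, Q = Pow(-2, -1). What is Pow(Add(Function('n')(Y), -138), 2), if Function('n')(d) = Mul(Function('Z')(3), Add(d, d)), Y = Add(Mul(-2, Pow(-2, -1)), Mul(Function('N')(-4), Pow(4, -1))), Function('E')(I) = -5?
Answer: 19044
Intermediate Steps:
Q = Rational(-1, 2) ≈ -0.50000
Function('Z')(K) = -5
Y = 0 (Y = Add(Mul(-2, Pow(-2, -1)), Mul(-4, Pow(4, -1))) = Add(Mul(-2, Rational(-1, 2)), Mul(-4, Rational(1, 4))) = Add(1, -1) = 0)
Function('n')(d) = Mul(-10, d) (Function('n')(d) = Mul(-5, Add(d, d)) = Mul(-5, Mul(2, d)) = Mul(-10, d))
Pow(Add(Function('n')(Y), -138), 2) = Pow(Add(Mul(-10, 0), -138), 2) = Pow(Add(0, -138), 2) = Pow(-138, 2) = 19044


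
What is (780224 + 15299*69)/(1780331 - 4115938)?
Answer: -1835855/2335607 ≈ -0.78603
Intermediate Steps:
(780224 + 15299*69)/(1780331 - 4115938) = (780224 + 1055631)/(-2335607) = 1835855*(-1/2335607) = -1835855/2335607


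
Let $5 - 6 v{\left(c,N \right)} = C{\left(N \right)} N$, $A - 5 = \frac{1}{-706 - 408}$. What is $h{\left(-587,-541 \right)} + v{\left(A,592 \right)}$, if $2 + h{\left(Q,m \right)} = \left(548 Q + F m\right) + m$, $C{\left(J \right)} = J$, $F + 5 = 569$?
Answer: $- \frac{4114517}{6} \approx -6.8575 \cdot 10^{5}$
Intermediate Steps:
$F = 564$ ($F = -5 + 569 = 564$)
$A = \frac{5569}{1114}$ ($A = 5 + \frac{1}{-706 - 408} = 5 + \frac{1}{-1114} = 5 - \frac{1}{1114} = \frac{5569}{1114} \approx 4.9991$)
$h{\left(Q,m \right)} = -2 + 548 Q + 565 m$ ($h{\left(Q,m \right)} = -2 + \left(\left(548 Q + 564 m\right) + m\right) = -2 + \left(548 Q + 565 m\right) = -2 + 548 Q + 565 m$)
$v{\left(c,N \right)} = \frac{5}{6} - \frac{N^{2}}{6}$ ($v{\left(c,N \right)} = \frac{5}{6} - \frac{N N}{6} = \frac{5}{6} - \frac{N^{2}}{6}$)
$h{\left(-587,-541 \right)} + v{\left(A,592 \right)} = \left(-2 + 548 \left(-587\right) + 565 \left(-541\right)\right) + \left(\frac{5}{6} - \frac{592^{2}}{6}\right) = \left(-2 - 321676 - 305665\right) + \left(\frac{5}{6} - \frac{175232}{3}\right) = -627343 + \left(\frac{5}{6} - \frac{175232}{3}\right) = -627343 - \frac{350459}{6} = - \frac{4114517}{6}$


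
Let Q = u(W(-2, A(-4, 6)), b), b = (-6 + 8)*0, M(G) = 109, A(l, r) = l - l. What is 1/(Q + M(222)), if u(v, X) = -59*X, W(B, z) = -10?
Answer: 1/109 ≈ 0.0091743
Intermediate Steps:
A(l, r) = 0
b = 0 (b = 2*0 = 0)
Q = 0 (Q = -59*0 = 0)
1/(Q + M(222)) = 1/(0 + 109) = 1/109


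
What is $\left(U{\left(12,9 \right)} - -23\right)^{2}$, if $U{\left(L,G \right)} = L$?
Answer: $1225$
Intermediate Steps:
$\left(U{\left(12,9 \right)} - -23\right)^{2} = \left(12 - -23\right)^{2} = \left(12 + 23\right)^{2} = 35^{2} = 1225$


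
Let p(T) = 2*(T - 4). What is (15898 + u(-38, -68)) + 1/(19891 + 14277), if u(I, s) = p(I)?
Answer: 540332753/34168 ≈ 15814.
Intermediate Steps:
p(T) = -8 + 2*T (p(T) = 2*(-4 + T) = -8 + 2*T)
u(I, s) = -8 + 2*I
(15898 + u(-38, -68)) + 1/(19891 + 14277) = (15898 + (-8 + 2*(-38))) + 1/(19891 + 14277) = (15898 + (-8 - 76)) + 1/34168 = (15898 - 84) + 1/34168 = 15814 + 1/34168 = 540332753/34168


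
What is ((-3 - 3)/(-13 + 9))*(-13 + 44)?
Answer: 93/2 ≈ 46.500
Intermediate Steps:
((-3 - 3)/(-13 + 9))*(-13 + 44) = -6/(-4)*31 = -6*(-¼)*31 = (3/2)*31 = 93/2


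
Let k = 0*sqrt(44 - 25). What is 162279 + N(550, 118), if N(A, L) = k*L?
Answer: 162279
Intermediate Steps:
k = 0 (k = 0*sqrt(19) = 0)
N(A, L) = 0 (N(A, L) = 0*L = 0)
162279 + N(550, 118) = 162279 + 0 = 162279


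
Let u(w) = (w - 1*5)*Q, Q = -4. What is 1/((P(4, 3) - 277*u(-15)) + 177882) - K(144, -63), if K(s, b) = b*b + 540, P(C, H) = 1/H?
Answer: -2106456000/467167 ≈ -4509.0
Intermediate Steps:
u(w) = 20 - 4*w (u(w) = (w - 1*5)*(-4) = (w - 5)*(-4) = (-5 + w)*(-4) = 20 - 4*w)
K(s, b) = 540 + b² (K(s, b) = b² + 540 = 540 + b²)
1/((P(4, 3) - 277*u(-15)) + 177882) - K(144, -63) = 1/((1/3 - 277*(20 - 4*(-15))) + 177882) - (540 + (-63)²) = 1/((⅓ - 277*(20 + 60)) + 177882) - (540 + 3969) = 1/((⅓ - 277*80) + 177882) - 1*4509 = 1/((⅓ - 22160) + 177882) - 4509 = 1/(-66479/3 + 177882) - 4509 = 1/(467167/3) - 4509 = 3/467167 - 4509 = -2106456000/467167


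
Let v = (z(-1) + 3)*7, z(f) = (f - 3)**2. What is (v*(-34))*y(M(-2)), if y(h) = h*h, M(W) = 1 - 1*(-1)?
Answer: -18088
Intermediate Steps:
M(W) = 2 (M(W) = 1 + 1 = 2)
z(f) = (-3 + f)**2
y(h) = h**2
v = 133 (v = ((-3 - 1)**2 + 3)*7 = ((-4)**2 + 3)*7 = (16 + 3)*7 = 19*7 = 133)
(v*(-34))*y(M(-2)) = (133*(-34))*2**2 = -4522*4 = -18088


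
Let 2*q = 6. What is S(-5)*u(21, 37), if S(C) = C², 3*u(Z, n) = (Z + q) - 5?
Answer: 475/3 ≈ 158.33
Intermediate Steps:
q = 3 (q = (½)*6 = 3)
u(Z, n) = -⅔ + Z/3 (u(Z, n) = ((Z + 3) - 5)/3 = ((3 + Z) - 5)/3 = (-2 + Z)/3 = -⅔ + Z/3)
S(-5)*u(21, 37) = (-5)²*(-⅔ + (⅓)*21) = 25*(-⅔ + 7) = 25*(19/3) = 475/3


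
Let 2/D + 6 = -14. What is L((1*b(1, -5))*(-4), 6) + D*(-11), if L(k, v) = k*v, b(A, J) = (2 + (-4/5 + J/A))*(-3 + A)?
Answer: -1813/10 ≈ -181.30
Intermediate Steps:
D = -1/10 (D = 2/(-6 - 14) = 2/(-20) = 2*(-1/20) = -1/10 ≈ -0.10000)
b(A, J) = (-3 + A)*(6/5 + J/A) (b(A, J) = (2 + (-4*1/5 + J/A))*(-3 + A) = (2 + (-4/5 + J/A))*(-3 + A) = (6/5 + J/A)*(-3 + A) = (-3 + A)*(6/5 + J/A))
L((1*b(1, -5))*(-4), 6) + D*(-11) = ((1*(-18/5 - 5 + (6/5)*1 - 3*(-5)/1))*(-4))*6 - 1/10*(-11) = ((1*(-18/5 - 5 + 6/5 - 3*(-5)*1))*(-4))*6 + 11/10 = ((1*(-18/5 - 5 + 6/5 + 15))*(-4))*6 + 11/10 = ((1*(38/5))*(-4))*6 + 11/10 = ((38/5)*(-4))*6 + 11/10 = -152/5*6 + 11/10 = -912/5 + 11/10 = -1813/10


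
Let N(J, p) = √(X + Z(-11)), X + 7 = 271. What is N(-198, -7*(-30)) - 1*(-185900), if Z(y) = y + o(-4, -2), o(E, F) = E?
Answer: 185900 + √249 ≈ 1.8592e+5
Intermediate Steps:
X = 264 (X = -7 + 271 = 264)
Z(y) = -4 + y (Z(y) = y - 4 = -4 + y)
N(J, p) = √249 (N(J, p) = √(264 + (-4 - 11)) = √(264 - 15) = √249)
N(-198, -7*(-30)) - 1*(-185900) = √249 - 1*(-185900) = √249 + 185900 = 185900 + √249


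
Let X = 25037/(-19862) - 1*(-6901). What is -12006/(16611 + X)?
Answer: -79487724/155656769 ≈ -0.51066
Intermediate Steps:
X = 137042625/19862 (X = 25037*(-1/19862) + 6901 = -25037/19862 + 6901 = 137042625/19862 ≈ 6899.7)
-12006/(16611 + X) = -12006/(16611 + 137042625/19862) = -12006/466970307/19862 = -12006*19862/466970307 = -79487724/155656769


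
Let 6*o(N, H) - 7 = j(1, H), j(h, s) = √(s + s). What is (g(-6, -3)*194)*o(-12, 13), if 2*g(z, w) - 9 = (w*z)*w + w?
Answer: -5432 - 776*√26 ≈ -9388.8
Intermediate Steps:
g(z, w) = 9/2 + w/2 + z*w²/2 (g(z, w) = 9/2 + ((w*z)*w + w)/2 = 9/2 + (z*w² + w)/2 = 9/2 + (w + z*w²)/2 = 9/2 + (w/2 + z*w²/2) = 9/2 + w/2 + z*w²/2)
j(h, s) = √2*√s (j(h, s) = √(2*s) = √2*√s)
o(N, H) = 7/6 + √2*√H/6 (o(N, H) = 7/6 + (√2*√H)/6 = 7/6 + √2*√H/6)
(g(-6, -3)*194)*o(-12, 13) = ((9/2 + (½)*(-3) + (½)*(-6)*(-3)²)*194)*(7/6 + √2*√13/6) = ((9/2 - 3/2 + (½)*(-6)*9)*194)*(7/6 + √26/6) = ((9/2 - 3/2 - 27)*194)*(7/6 + √26/6) = (-24*194)*(7/6 + √26/6) = -4656*(7/6 + √26/6) = -5432 - 776*√26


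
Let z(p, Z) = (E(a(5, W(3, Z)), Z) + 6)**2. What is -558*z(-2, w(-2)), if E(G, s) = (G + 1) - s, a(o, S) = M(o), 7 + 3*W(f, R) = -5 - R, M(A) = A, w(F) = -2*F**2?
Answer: -223200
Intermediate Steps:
W(f, R) = -4 - R/3 (W(f, R) = -7/3 + (-5 - R)/3 = -7/3 + (-5/3 - R/3) = -4 - R/3)
a(o, S) = o
E(G, s) = 1 + G - s (E(G, s) = (1 + G) - s = 1 + G - s)
z(p, Z) = (12 - Z)**2 (z(p, Z) = ((1 + 5 - Z) + 6)**2 = ((6 - Z) + 6)**2 = (12 - Z)**2)
-558*z(-2, w(-2)) = -558*(12 - (-2)*(-2)**2)**2 = -558*(12 - (-2)*4)**2 = -558*(12 - 1*(-8))**2 = -558*(12 + 8)**2 = -558*20**2 = -558*400 = -223200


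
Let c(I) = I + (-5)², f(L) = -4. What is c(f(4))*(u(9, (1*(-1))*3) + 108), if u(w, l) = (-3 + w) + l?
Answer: 2331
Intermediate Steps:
u(w, l) = -3 + l + w
c(I) = 25 + I (c(I) = I + 25 = 25 + I)
c(f(4))*(u(9, (1*(-1))*3) + 108) = (25 - 4)*((-3 + (1*(-1))*3 + 9) + 108) = 21*((-3 - 1*3 + 9) + 108) = 21*((-3 - 3 + 9) + 108) = 21*(3 + 108) = 21*111 = 2331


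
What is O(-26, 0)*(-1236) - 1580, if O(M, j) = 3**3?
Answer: -34952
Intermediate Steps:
O(M, j) = 27
O(-26, 0)*(-1236) - 1580 = 27*(-1236) - 1580 = -33372 - 1580 = -34952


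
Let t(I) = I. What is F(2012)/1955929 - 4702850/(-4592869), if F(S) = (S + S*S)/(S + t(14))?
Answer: 9327321344688232/9100108904014913 ≈ 1.0250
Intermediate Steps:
F(S) = (S + S**2)/(14 + S) (F(S) = (S + S*S)/(S + 14) = (S + S**2)/(14 + S))
F(2012)/1955929 - 4702850/(-4592869) = (2012*(1 + 2012)/(14 + 2012))/1955929 - 4702850/(-4592869) = (2012*2013/2026)*(1/1955929) - 4702850*(-1/4592869) = (2012*(1/2026)*2013)*(1/1955929) + 4702850/4592869 = (2025078/1013)*(1/1955929) + 4702850/4592869 = 2025078/1981356077 + 4702850/4592869 = 9327321344688232/9100108904014913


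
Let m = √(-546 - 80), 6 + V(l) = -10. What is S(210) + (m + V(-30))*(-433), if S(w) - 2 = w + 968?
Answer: 8108 - 433*I*√626 ≈ 8108.0 - 10834.0*I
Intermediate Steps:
V(l) = -16 (V(l) = -6 - 10 = -16)
m = I*√626 (m = √(-626) = I*√626 ≈ 25.02*I)
S(w) = 970 + w (S(w) = 2 + (w + 968) = 2 + (968 + w) = 970 + w)
S(210) + (m + V(-30))*(-433) = (970 + 210) + (I*√626 - 16)*(-433) = 1180 + (-16 + I*√626)*(-433) = 1180 + (6928 - 433*I*√626) = 8108 - 433*I*√626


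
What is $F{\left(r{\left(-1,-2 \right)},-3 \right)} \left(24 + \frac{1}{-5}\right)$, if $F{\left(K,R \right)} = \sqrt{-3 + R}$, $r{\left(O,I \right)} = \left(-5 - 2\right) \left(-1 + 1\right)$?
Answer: $\frac{119 i \sqrt{6}}{5} \approx 58.298 i$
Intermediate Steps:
$r{\left(O,I \right)} = 0$ ($r{\left(O,I \right)} = \left(-7\right) 0 = 0$)
$F{\left(r{\left(-1,-2 \right)},-3 \right)} \left(24 + \frac{1}{-5}\right) = \sqrt{-3 - 3} \left(24 + \frac{1}{-5}\right) = \sqrt{-6} \left(24 - \frac{1}{5}\right) = i \sqrt{6} \cdot \frac{119}{5} = \frac{119 i \sqrt{6}}{5}$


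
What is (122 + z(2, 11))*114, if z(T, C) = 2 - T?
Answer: 13908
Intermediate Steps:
(122 + z(2, 11))*114 = (122 + (2 - 1*2))*114 = (122 + (2 - 2))*114 = (122 + 0)*114 = 122*114 = 13908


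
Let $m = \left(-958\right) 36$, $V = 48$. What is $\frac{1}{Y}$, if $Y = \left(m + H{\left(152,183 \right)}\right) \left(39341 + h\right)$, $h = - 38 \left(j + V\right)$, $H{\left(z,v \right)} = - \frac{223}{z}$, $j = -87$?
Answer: $- \frac{152}{214010454377} \approx -7.1025 \cdot 10^{-10}$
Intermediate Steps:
$h = 1482$ ($h = - 38 \left(-87 + 48\right) = \left(-38\right) \left(-39\right) = 1482$)
$m = -34488$
$Y = - \frac{214010454377}{152}$ ($Y = \left(-34488 - \frac{223}{152}\right) \left(39341 + 1482\right) = \left(-34488 - \frac{223}{152}\right) 40823 = \left(- \frac{5242399}{152}\right) 40823 = - \frac{214010454377}{152} \approx -1.408 \cdot 10^{9}$)
$\frac{1}{Y} = \frac{1}{- \frac{214010454377}{152}} = - \frac{152}{214010454377}$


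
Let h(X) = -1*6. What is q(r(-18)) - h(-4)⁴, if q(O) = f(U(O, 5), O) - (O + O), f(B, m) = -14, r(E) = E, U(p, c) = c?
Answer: -1274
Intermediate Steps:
q(O) = -14 - 2*O (q(O) = -14 - (O + O) = -14 - 2*O)
h(X) = -6
q(r(-18)) - h(-4)⁴ = (-14 - 2*(-18)) - 1*(-6)⁴ = (-14 + 36) - 1*1296 = 22 - 1296 = -1274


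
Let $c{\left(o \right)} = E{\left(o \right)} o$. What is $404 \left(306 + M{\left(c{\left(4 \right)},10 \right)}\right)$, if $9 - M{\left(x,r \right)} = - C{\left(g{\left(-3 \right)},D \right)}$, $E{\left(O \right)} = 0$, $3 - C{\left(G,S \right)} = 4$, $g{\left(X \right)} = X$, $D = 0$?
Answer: $126856$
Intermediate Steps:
$C{\left(G,S \right)} = -1$ ($C{\left(G,S \right)} = 3 - 4 = -1$)
$c{\left(o \right)} = 0$ ($c{\left(o \right)} = 0 o = 0$)
$M{\left(x,r \right)} = 8$ ($M{\left(x,r \right)} = 9 - \left(-1\right) \left(-1\right) = 9 - 1 = 8$)
$404 \left(306 + M{\left(c{\left(4 \right)},10 \right)}\right) = 404 \left(306 + 8\right) = 404 \cdot 314 = 126856$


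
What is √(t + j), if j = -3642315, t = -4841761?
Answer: 2*I*√2121019 ≈ 2912.7*I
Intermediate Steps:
√(t + j) = √(-4841761 - 3642315) = √(-8484076) = 2*I*√2121019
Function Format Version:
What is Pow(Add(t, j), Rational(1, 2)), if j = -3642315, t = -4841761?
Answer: Mul(2, I, Pow(2121019, Rational(1, 2))) ≈ Mul(2912.7, I)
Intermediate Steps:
Pow(Add(t, j), Rational(1, 2)) = Pow(Add(-4841761, -3642315), Rational(1, 2)) = Pow(-8484076, Rational(1, 2)) = Mul(2, I, Pow(2121019, Rational(1, 2)))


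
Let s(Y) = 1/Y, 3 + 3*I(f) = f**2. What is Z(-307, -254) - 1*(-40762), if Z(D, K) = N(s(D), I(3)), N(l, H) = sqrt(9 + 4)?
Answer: 40762 + sqrt(13) ≈ 40766.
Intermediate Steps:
I(f) = -1 + f**2/3
N(l, H) = sqrt(13)
Z(D, K) = sqrt(13)
Z(-307, -254) - 1*(-40762) = sqrt(13) - 1*(-40762) = sqrt(13) + 40762 = 40762 + sqrt(13)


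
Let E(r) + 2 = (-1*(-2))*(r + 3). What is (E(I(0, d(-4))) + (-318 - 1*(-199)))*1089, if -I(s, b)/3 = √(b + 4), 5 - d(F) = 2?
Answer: -125235 - 6534*√7 ≈ -1.4252e+5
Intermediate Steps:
d(F) = 3 (d(F) = 5 - 1*2 = 5 - 2 = 3)
I(s, b) = -3*√(4 + b) (I(s, b) = -3*√(b + 4) = -3*√(4 + b))
E(r) = 4 + 2*r (E(r) = -2 + (-1*(-2))*(r + 3) = -2 + 2*(3 + r) = -2 + (6 + 2*r) = 4 + 2*r)
(E(I(0, d(-4))) + (-318 - 1*(-199)))*1089 = ((4 + 2*(-3*√(4 + 3))) + (-318 - 1*(-199)))*1089 = ((4 + 2*(-3*√7)) + (-318 + 199))*1089 = ((4 - 6*√7) - 119)*1089 = (-115 - 6*√7)*1089 = -125235 - 6534*√7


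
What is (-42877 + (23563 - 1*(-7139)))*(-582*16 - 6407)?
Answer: 191378825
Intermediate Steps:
(-42877 + (23563 - 1*(-7139)))*(-582*16 - 6407) = (-42877 + (23563 + 7139))*(-9312 - 6407) = (-42877 + 30702)*(-15719) = -12175*(-15719) = 191378825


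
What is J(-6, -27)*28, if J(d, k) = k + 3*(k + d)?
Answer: -3528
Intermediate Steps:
J(d, k) = 3*d + 4*k (J(d, k) = k + 3*(d + k) = k + (3*d + 3*k) = 3*d + 4*k)
J(-6, -27)*28 = (3*(-6) + 4*(-27))*28 = (-18 - 108)*28 = -126*28 = -3528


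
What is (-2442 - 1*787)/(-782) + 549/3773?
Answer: 12612335/2950486 ≈ 4.2747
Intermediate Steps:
(-2442 - 1*787)/(-782) + 549/3773 = (-2442 - 787)*(-1/782) + 549*(1/3773) = -3229*(-1/782) + 549/3773 = 3229/782 + 549/3773 = 12612335/2950486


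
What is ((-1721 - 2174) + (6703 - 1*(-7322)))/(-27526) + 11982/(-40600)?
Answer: -185273633/279388900 ≈ -0.66314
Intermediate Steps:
((-1721 - 2174) + (6703 - 1*(-7322)))/(-27526) + 11982/(-40600) = (-3895 + (6703 + 7322))*(-1/27526) + 11982*(-1/40600) = (-3895 + 14025)*(-1/27526) - 5991/20300 = 10130*(-1/27526) - 5991/20300 = -5065/13763 - 5991/20300 = -185273633/279388900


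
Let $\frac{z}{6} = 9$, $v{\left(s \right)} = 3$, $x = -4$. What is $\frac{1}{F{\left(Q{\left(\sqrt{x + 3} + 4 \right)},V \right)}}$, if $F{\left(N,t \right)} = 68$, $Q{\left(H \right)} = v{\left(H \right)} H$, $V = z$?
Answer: $\frac{1}{68} \approx 0.014706$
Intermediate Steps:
$z = 54$ ($z = 6 \cdot 9 = 54$)
$V = 54$
$Q{\left(H \right)} = 3 H$
$\frac{1}{F{\left(Q{\left(\sqrt{x + 3} + 4 \right)},V \right)}} = \frac{1}{68}$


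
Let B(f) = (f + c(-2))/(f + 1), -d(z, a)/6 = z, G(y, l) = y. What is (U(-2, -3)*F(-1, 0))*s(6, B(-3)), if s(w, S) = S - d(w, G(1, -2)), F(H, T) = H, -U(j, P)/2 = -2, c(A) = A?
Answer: -154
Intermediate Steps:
U(j, P) = 4 (U(j, P) = -2*(-2) = 4)
d(z, a) = -6*z
B(f) = (-2 + f)/(1 + f) (B(f) = (f - 2)/(f + 1) = (-2 + f)/(1 + f))
s(w, S) = S + 6*w (s(w, S) = S - (-6)*w = S + 6*w)
(U(-2, -3)*F(-1, 0))*s(6, B(-3)) = (4*(-1))*((-2 - 3)/(1 - 3) + 6*6) = -4*(-5/(-2) + 36) = -4*(-½*(-5) + 36) = -4*(5/2 + 36) = -4*77/2 = -154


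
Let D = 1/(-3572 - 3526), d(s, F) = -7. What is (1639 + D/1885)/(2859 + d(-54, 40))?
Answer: 21929377469/38158989960 ≈ 0.57468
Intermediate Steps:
D = -1/7098 (D = 1/(-7098) = -1/7098 ≈ -0.00014088)
(1639 + D/1885)/(2859 + d(-54, 40)) = (1639 - 1/7098/1885)/(2859 - 7) = (1639 - 1/7098*1/1885)/2852 = (1639 - 1/13379730)*(1/2852) = (21929377469/13379730)*(1/2852) = 21929377469/38158989960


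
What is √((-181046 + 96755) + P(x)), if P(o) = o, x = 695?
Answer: 2*I*√20899 ≈ 289.13*I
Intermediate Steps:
√((-181046 + 96755) + P(x)) = √((-181046 + 96755) + 695) = √(-84291 + 695) = √(-83596) = 2*I*√20899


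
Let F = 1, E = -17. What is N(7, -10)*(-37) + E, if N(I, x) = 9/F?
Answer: -350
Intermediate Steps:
N(I, x) = 9 (N(I, x) = 9/1 = 9*1 = 9)
N(7, -10)*(-37) + E = 9*(-37) - 17 = -333 - 17 = -350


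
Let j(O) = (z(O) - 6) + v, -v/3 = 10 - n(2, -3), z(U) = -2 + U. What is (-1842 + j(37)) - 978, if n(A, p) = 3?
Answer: -2812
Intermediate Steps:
v = -21 (v = -3*(10 - 1*3) = -3*(10 - 3) = -3*7 = -21)
j(O) = -29 + O (j(O) = ((-2 + O) - 6) - 21 = (-8 + O) - 21 = -29 + O)
(-1842 + j(37)) - 978 = (-1842 + (-29 + 37)) - 978 = (-1842 + 8) - 978 = -1834 - 978 = -2812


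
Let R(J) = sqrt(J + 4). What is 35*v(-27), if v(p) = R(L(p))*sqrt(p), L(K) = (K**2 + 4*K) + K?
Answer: 105*I*sqrt(1794) ≈ 4447.3*I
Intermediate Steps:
L(K) = K**2 + 5*K
R(J) = sqrt(4 + J)
v(p) = sqrt(p)*sqrt(4 + p*(5 + p)) (v(p) = sqrt(4 + p*(5 + p))*sqrt(p) = sqrt(p)*sqrt(4 + p*(5 + p)))
35*v(-27) = 35*(sqrt(-27)*sqrt(4 - 27*(5 - 27))) = 35*((3*I*sqrt(3))*sqrt(4 - 27*(-22))) = 35*((3*I*sqrt(3))*sqrt(4 + 594)) = 35*((3*I*sqrt(3))*sqrt(598)) = 35*(3*I*sqrt(1794)) = 105*I*sqrt(1794)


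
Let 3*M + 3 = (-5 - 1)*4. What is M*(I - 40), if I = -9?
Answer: 441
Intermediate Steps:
M = -9 (M = -1 + ((-5 - 1)*4)/3 = -1 + (-6*4)/3 = -1 + (⅓)*(-24) = -1 - 8 = -9)
M*(I - 40) = -9*(-9 - 40) = -9*(-49) = 441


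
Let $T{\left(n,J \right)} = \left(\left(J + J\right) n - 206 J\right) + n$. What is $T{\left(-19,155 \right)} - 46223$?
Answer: $-84062$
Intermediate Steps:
$T{\left(n,J \right)} = n - 206 J + 2 J n$ ($T{\left(n,J \right)} = \left(2 J n - 206 J\right) + n = \left(- 206 J + 2 J n\right) + n = n - 206 J + 2 J n$)
$T{\left(-19,155 \right)} - 46223 = \left(-19 - 31930 + 2 \cdot 155 \left(-19\right)\right) - 46223 = \left(-19 - 31930 - 5890\right) - 46223 = -37839 - 46223 = -84062$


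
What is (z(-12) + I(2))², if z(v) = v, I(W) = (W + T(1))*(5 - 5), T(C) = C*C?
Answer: 144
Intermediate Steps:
T(C) = C²
I(W) = 0 (I(W) = (W + 1²)*(5 - 5) = (W + 1)*0 = (1 + W)*0 = 0)
(z(-12) + I(2))² = (-12 + 0)² = (-12)² = 144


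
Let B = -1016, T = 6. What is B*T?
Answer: -6096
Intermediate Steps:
B*T = -1016*6 = -6096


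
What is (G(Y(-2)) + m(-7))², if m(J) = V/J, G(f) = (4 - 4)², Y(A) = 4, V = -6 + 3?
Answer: 9/49 ≈ 0.18367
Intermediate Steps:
V = -3
G(f) = 0 (G(f) = 0² = 0)
m(J) = -3/J
(G(Y(-2)) + m(-7))² = (0 - 3/(-7))² = (0 - 3*(-⅐))² = (0 + 3/7)² = (3/7)² = 9/49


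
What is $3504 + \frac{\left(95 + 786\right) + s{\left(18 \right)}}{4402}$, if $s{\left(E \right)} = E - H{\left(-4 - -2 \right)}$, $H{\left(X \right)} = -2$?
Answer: $\frac{15425509}{4402} \approx 3504.2$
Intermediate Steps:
$s{\left(E \right)} = 2 + E$ ($s{\left(E \right)} = E - -2 = E + 2 = 2 + E$)
$3504 + \frac{\left(95 + 786\right) + s{\left(18 \right)}}{4402} = 3504 + \frac{\left(95 + 786\right) + \left(2 + 18\right)}{4402} = 3504 + \left(881 + 20\right) \frac{1}{4402} = 3504 + 901 \cdot \frac{1}{4402} = 3504 + \frac{901}{4402} = \frac{15425509}{4402}$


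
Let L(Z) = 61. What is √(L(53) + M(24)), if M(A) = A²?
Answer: 7*√13 ≈ 25.239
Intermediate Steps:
√(L(53) + M(24)) = √(61 + 24²) = √(61 + 576) = √637 = 7*√13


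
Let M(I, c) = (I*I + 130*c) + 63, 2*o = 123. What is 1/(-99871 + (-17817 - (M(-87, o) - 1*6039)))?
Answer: -1/127276 ≈ -7.8569e-6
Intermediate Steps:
o = 123/2 (o = (½)*123 = 123/2 ≈ 61.500)
M(I, c) = 63 + I² + 130*c (M(I, c) = (I² + 130*c) + 63 = 63 + I² + 130*c)
1/(-99871 + (-17817 - (M(-87, o) - 1*6039))) = 1/(-99871 + (-17817 - ((63 + (-87)² + 130*(123/2)) - 1*6039))) = 1/(-99871 + (-17817 - ((63 + 7569 + 7995) - 6039))) = 1/(-99871 + (-17817 - (15627 - 6039))) = 1/(-99871 + (-17817 - 1*9588)) = 1/(-99871 + (-17817 - 9588)) = 1/(-99871 - 27405) = 1/(-127276) = -1/127276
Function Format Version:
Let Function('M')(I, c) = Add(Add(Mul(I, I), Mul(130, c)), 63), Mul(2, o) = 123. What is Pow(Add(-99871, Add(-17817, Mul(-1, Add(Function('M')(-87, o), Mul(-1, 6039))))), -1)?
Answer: Rational(-1, 127276) ≈ -7.8569e-6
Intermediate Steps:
o = Rational(123, 2) (o = Mul(Rational(1, 2), 123) = Rational(123, 2) ≈ 61.500)
Function('M')(I, c) = Add(63, Pow(I, 2), Mul(130, c)) (Function('M')(I, c) = Add(Add(Pow(I, 2), Mul(130, c)), 63) = Add(63, Pow(I, 2), Mul(130, c)))
Pow(Add(-99871, Add(-17817, Mul(-1, Add(Function('M')(-87, o), Mul(-1, 6039))))), -1) = Pow(Add(-99871, Add(-17817, Mul(-1, Add(Add(63, Pow(-87, 2), Mul(130, Rational(123, 2))), Mul(-1, 6039))))), -1) = Pow(Add(-99871, Add(-17817, Mul(-1, Add(Add(63, 7569, 7995), -6039)))), -1) = Pow(Add(-99871, Add(-17817, Mul(-1, Add(15627, -6039)))), -1) = Pow(Add(-99871, Add(-17817, Mul(-1, 9588))), -1) = Pow(Add(-99871, Add(-17817, -9588)), -1) = Pow(Add(-99871, -27405), -1) = Pow(-127276, -1) = Rational(-1, 127276)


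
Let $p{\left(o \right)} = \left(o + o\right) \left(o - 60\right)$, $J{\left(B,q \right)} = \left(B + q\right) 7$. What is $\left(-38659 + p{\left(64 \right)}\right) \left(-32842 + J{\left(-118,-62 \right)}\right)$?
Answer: $1300888994$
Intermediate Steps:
$J{\left(B,q \right)} = 7 B + 7 q$
$p{\left(o \right)} = 2 o \left(-60 + o\right)$
$\left(-38659 + p{\left(64 \right)}\right) \left(-32842 + J{\left(-118,-62 \right)}\right) = \left(-38659 + 2 \cdot 64 \left(-60 + 64\right)\right) \left(-32842 + \left(7 \left(-118\right) + 7 \left(-62\right)\right)\right) = \left(-38659 + 2 \cdot 64 \cdot 4\right) \left(-32842 - 1260\right) = \left(-38659 + 512\right) \left(-32842 - 1260\right) = \left(-38147\right) \left(-34102\right) = 1300888994$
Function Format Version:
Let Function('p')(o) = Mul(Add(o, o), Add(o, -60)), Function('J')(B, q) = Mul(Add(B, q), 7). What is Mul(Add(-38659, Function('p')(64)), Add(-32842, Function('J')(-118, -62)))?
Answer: 1300888994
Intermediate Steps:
Function('J')(B, q) = Add(Mul(7, B), Mul(7, q))
Function('p')(o) = Mul(2, o, Add(-60, o)) (Function('p')(o) = Mul(Mul(2, o), Add(-60, o)) = Mul(2, o, Add(-60, o)))
Mul(Add(-38659, Function('p')(64)), Add(-32842, Function('J')(-118, -62))) = Mul(Add(-38659, Mul(2, 64, Add(-60, 64))), Add(-32842, Add(Mul(7, -118), Mul(7, -62)))) = Mul(Add(-38659, Mul(2, 64, 4)), Add(-32842, Add(-826, -434))) = Mul(Add(-38659, 512), Add(-32842, -1260)) = Mul(-38147, -34102) = 1300888994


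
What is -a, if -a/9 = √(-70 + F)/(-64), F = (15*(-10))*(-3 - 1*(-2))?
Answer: -9*√5/16 ≈ -1.2578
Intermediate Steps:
F = 150 (F = -150*(-3 + 2) = -150*(-1) = 150)
a = 9*√5/16 (a = -9*√(-70 + 150)/(-64) = -9*√80*(-1)/64 = -9*4*√5*(-1)/64 = -(-9)*√5/16 = 9*√5/16 ≈ 1.2578)
-a = -9*√5/16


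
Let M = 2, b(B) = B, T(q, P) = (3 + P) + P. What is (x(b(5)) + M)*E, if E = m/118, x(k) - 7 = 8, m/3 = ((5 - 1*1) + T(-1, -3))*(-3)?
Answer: -153/118 ≈ -1.2966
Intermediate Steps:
T(q, P) = 3 + 2*P
m = -9 (m = 3*(((5 - 1*1) + (3 + 2*(-3)))*(-3)) = 3*(((5 - 1) + (3 - 6))*(-3)) = 3*((4 - 3)*(-3)) = 3*(1*(-3)) = 3*(-3) = -9)
x(k) = 15 (x(k) = 7 + 8 = 15)
E = -9/118 ≈ -0.076271
(x(b(5)) + M)*E = (15 + 2)*(-9/118) = 17*(-9/118) = -153/118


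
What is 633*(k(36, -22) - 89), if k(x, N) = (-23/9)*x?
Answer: -114573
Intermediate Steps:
k(x, N) = -23*x/9 (k(x, N) = (-23*⅑)*x = -23*x/9)
633*(k(36, -22) - 89) = 633*(-23/9*36 - 89) = 633*(-92 - 89) = 633*(-181) = -114573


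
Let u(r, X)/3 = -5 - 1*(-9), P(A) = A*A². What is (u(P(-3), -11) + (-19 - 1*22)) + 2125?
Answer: 2096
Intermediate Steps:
P(A) = A³
u(r, X) = 12 (u(r, X) = 3*(-5 - 1*(-9)) = 3*(-5 + 9) = 3*4 = 12)
(u(P(-3), -11) + (-19 - 1*22)) + 2125 = (12 + (-19 - 1*22)) + 2125 = (12 + (-19 - 22)) + 2125 = (12 - 41) + 2125 = -29 + 2125 = 2096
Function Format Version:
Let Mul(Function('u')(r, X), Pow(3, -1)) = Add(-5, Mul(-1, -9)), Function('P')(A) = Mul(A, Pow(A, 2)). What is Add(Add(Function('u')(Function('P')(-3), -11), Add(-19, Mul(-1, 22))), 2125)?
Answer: 2096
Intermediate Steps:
Function('P')(A) = Pow(A, 3)
Function('u')(r, X) = 12 (Function('u')(r, X) = Mul(3, Add(-5, Mul(-1, -9))) = Mul(3, Add(-5, 9)) = Mul(3, 4) = 12)
Add(Add(Function('u')(Function('P')(-3), -11), Add(-19, Mul(-1, 22))), 2125) = Add(Add(12, Add(-19, Mul(-1, 22))), 2125) = Add(Add(12, Add(-19, -22)), 2125) = Add(Add(12, -41), 2125) = Add(-29, 2125) = 2096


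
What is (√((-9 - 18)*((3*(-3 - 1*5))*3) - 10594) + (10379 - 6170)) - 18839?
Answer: -14630 + 5*I*√346 ≈ -14630.0 + 93.005*I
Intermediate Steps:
(√((-9 - 18)*((3*(-3 - 1*5))*3) - 10594) + (10379 - 6170)) - 18839 = (√(-27*3*(-3 - 5)*3 - 10594) + 4209) - 18839 = (√(-27*3*(-8)*3 - 10594) + 4209) - 18839 = (√(-(-648)*3 - 10594) + 4209) - 18839 = (√(-27*(-72) - 10594) + 4209) - 18839 = (√(1944 - 10594) + 4209) - 18839 = (√(-8650) + 4209) - 18839 = (5*I*√346 + 4209) - 18839 = (4209 + 5*I*√346) - 18839 = -14630 + 5*I*√346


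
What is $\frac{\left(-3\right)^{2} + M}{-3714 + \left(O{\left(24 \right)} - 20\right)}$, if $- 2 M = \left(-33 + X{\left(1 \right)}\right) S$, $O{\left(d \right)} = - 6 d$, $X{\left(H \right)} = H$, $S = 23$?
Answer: $- \frac{377}{3878} \approx -0.097215$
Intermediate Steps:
$M = 368$ ($M = - \frac{\left(-33 + 1\right) 23}{2} = - \frac{\left(-32\right) 23}{2} = \left(- \frac{1}{2}\right) \left(-736\right) = 368$)
$\frac{\left(-3\right)^{2} + M}{-3714 + \left(O{\left(24 \right)} - 20\right)} = \frac{\left(-3\right)^{2} + 368}{-3714 - 164} = \frac{9 + 368}{-3714 - 164} = \frac{377}{-3714 - 164} = \frac{377}{-3878} = 377 \left(- \frac{1}{3878}\right) = - \frac{377}{3878}$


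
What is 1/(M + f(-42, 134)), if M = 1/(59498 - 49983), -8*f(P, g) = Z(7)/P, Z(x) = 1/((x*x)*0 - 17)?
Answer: -54349680/3803 ≈ -14291.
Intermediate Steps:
Z(x) = -1/17 (Z(x) = 1/(x²*0 - 17) = 1/(0 - 17) = 1/(-17) = -1/17)
f(P, g) = 1/(136*P) (f(P, g) = -(-1)/(136*P) = 1/(136*P))
M = 1/9515 ≈ 0.00010510
1/(M + f(-42, 134)) = 1/(1/9515 + (1/136)/(-42)) = 1/(1/9515 + (1/136)*(-1/42)) = 1/(1/9515 - 1/5712) = 1/(-3803/54349680) = -54349680/3803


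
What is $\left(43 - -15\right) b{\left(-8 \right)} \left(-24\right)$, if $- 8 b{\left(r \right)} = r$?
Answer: $-1392$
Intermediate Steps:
$b{\left(r \right)} = - \frac{r}{8}$
$\left(43 - -15\right) b{\left(-8 \right)} \left(-24\right) = \left(43 - -15\right) \left(\left(- \frac{1}{8}\right) \left(-8\right)\right) \left(-24\right) = \left(43 + 15\right) 1 \left(-24\right) = 58 \cdot 1 \left(-24\right) = 58 \left(-24\right) = -1392$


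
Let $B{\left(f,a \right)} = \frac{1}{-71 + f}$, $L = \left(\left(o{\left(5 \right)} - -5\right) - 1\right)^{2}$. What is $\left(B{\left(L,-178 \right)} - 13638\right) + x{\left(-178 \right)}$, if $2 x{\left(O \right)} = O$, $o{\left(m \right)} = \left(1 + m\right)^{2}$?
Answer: $- \frac{20988582}{1529} \approx -13727.0$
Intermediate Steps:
$L = 1600$ ($L = \left(\left(\left(1 + 5\right)^{2} - -5\right) - 1\right)^{2} = \left(\left(6^{2} + 5\right) - 1\right)^{2} = \left(\left(36 + 5\right) - 1\right)^{2} = \left(41 - 1\right)^{2} = 40^{2} = 1600$)
$x{\left(O \right)} = \frac{O}{2}$
$\left(B{\left(L,-178 \right)} - 13638\right) + x{\left(-178 \right)} = \left(\frac{1}{-71 + 1600} - 13638\right) + \frac{1}{2} \left(-178\right) = \left(\frac{1}{1529} - 13638\right) - 89 = - \frac{20852501}{1529} - 89 = - \frac{20988582}{1529}$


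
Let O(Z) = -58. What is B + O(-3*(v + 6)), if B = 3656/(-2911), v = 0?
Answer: -172494/2911 ≈ -59.256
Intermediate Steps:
B = -3656/2911 (B = 3656*(-1/2911) = -3656/2911 ≈ -1.2559)
B + O(-3*(v + 6)) = -3656/2911 - 58 = -172494/2911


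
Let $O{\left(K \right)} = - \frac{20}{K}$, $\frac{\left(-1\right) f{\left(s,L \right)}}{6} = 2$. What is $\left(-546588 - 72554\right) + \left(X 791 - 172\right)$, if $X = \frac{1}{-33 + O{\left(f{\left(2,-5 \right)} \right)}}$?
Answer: $- \frac{58217889}{94} \approx -6.1934 \cdot 10^{5}$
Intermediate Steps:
$f{\left(s,L \right)} = -12$ ($f{\left(s,L \right)} = \left(-6\right) 2 = -12$)
$X = - \frac{3}{94}$ ($X = \frac{1}{-33 - \frac{20}{-12}} = \frac{1}{-33 - - \frac{5}{3}} = \frac{1}{-33 + \frac{5}{3}} = \frac{1}{- \frac{94}{3}} = - \frac{3}{94} \approx -0.031915$)
$\left(-546588 - 72554\right) + \left(X 791 - 172\right) = \left(-546588 - 72554\right) - \frac{18541}{94} = -619142 - \frac{18541}{94} = - \frac{58217889}{94}$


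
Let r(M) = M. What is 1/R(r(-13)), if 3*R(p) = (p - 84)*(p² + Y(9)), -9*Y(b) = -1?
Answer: -27/147634 ≈ -0.00018288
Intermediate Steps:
Y(b) = ⅑ (Y(b) = -⅑*(-1) = ⅑)
R(p) = (-84 + p)*(⅑ + p²)/3 (R(p) = ((p - 84)*(p² + ⅑))/3 = ((-84 + p)*(⅑ + p²))/3 = (-84 + p)*(⅑ + p²)/3)
1/R(r(-13)) = 1/(-28/9 - 28*(-13)² + (⅓)*(-13)³ + (1/27)*(-13)) = 1/(-28/9 - 28*169 + (⅓)*(-2197) - 13/27) = 1/(-28/9 - 4732 - 2197/3 - 13/27) = 1/(-147634/27) = -27/147634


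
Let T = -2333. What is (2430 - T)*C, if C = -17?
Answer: -80971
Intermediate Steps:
(2430 - T)*C = (2430 - 1*(-2333))*(-17) = (2430 + 2333)*(-17) = 4763*(-17) = -80971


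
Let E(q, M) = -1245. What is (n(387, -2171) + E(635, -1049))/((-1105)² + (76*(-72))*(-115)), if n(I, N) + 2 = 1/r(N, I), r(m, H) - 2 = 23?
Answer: -31174/46257625 ≈ -0.00067392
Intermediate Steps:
r(m, H) = 25 (r(m, H) = 2 + 23 = 25)
n(I, N) = -49/25 (n(I, N) = -2 + 1/25 = -49/25)
(n(387, -2171) + E(635, -1049))/((-1105)² + (76*(-72))*(-115)) = (-49/25 - 1245)/((-1105)² + (76*(-72))*(-115)) = -31174/(25*(1221025 - 5472*(-115))) = -31174/(25*(1221025 + 629280)) = -31174/25/1850305 = -31174/25*1/1850305 = -31174/46257625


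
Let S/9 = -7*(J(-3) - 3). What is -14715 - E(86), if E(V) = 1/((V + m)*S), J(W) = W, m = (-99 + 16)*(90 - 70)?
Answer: -8755012979/594972 ≈ -14715.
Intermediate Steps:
m = -1660 (m = -83*20 = -1660)
S = 378 (S = 9*(-7*(-3 - 3)) = 9*(-7*(-6)) = 9*42 = 378)
E(V) = 1/(378*(-1660 + V)) (E(V) = 1/((V - 1660)*378) = (1/378)/(-1660 + V) = 1/(378*(-1660 + V)))
-14715 - E(86) = -14715 - 1/(378*(-1660 + 86)) = -14715 - 1/(378*(-1574)) = -14715 - (-1)/(378*1574) = -14715 - 1*(-1/594972) = -14715 + 1/594972 = -8755012979/594972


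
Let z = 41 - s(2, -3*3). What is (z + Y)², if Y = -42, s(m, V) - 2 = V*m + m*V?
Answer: 1089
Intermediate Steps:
s(m, V) = 2 + 2*V*m (s(m, V) = 2 + (V*m + m*V) = 2 + (V*m + V*m) = 2 + 2*V*m)
z = 75 (z = 41 - (2 + 2*(-3*3)*2) = 41 - (2 + 2*(-9)*2) = 41 - (2 - 36) = 41 - 1*(-34) = 41 + 34 = 75)
(z + Y)² = (75 - 42)² = 33² = 1089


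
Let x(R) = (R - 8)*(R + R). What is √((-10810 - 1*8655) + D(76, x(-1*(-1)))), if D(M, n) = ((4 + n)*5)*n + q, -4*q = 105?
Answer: I*√75165/2 ≈ 137.08*I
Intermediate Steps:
q = -105/4 (q = -¼*105 = -105/4 ≈ -26.250)
x(R) = 2*R*(-8 + R) (x(R) = (-8 + R)*(2*R) = 2*R*(-8 + R))
D(M, n) = -105/4 + n*(20 + 5*n) (D(M, n) = ((4 + n)*5)*n - 105/4 = (20 + 5*n)*n - 105/4 = n*(20 + 5*n) - 105/4 = -105/4 + n*(20 + 5*n))
√((-10810 - 1*8655) + D(76, x(-1*(-1)))) = √((-10810 - 1*8655) + (-105/4 + 5*(2*(-1*(-1))*(-8 - 1*(-1)))² + 20*(2*(-1*(-1))*(-8 - 1*(-1))))) = √((-10810 - 8655) + (-105/4 + 5*(2*1*(-8 + 1))² + 20*(2*1*(-8 + 1)))) = √(-19465 + (-105/4 + 5*(2*1*(-7))² + 20*(2*1*(-7)))) = √(-19465 + (-105/4 + 5*(-14)² + 20*(-14))) = √(-19465 + (-105/4 + 5*196 - 280)) = √(-19465 + (-105/4 + 980 - 280)) = √(-19465 + 2695/4) = √(-75165/4) = I*√75165/2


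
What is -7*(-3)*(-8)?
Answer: -168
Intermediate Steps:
-7*(-3)*(-8) = 21*(-8) = -168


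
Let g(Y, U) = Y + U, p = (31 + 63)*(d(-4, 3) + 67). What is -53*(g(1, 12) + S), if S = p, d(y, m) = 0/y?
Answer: -334483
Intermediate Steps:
d(y, m) = 0
p = 6298 (p = (31 + 63)*(0 + 67) = 94*67 = 6298)
S = 6298
g(Y, U) = U + Y
-53*(g(1, 12) + S) = -53*((12 + 1) + 6298) = -53*(13 + 6298) = -53*6311 = -334483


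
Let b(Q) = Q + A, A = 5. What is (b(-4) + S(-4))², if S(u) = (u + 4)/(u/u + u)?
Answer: 1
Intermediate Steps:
b(Q) = 5 + Q (b(Q) = Q + 5 = 5 + Q)
S(u) = (4 + u)/(1 + u)
(b(-4) + S(-4))² = ((5 - 4) + (4 - 4)/(1 - 4))² = (1 + 0/(-3))² = (1 - ⅓*0)² = (1 + 0)² = 1² = 1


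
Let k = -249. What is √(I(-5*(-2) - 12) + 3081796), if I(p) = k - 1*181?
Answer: 3*√342374 ≈ 1755.4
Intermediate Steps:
I(p) = -430 (I(p) = -249 - 1*181 = -249 - 181 = -430)
√(I(-5*(-2) - 12) + 3081796) = √(-430 + 3081796) = √3081366 = 3*√342374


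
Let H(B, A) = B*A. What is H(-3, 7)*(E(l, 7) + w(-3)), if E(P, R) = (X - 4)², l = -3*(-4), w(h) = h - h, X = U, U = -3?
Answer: -1029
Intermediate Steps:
H(B, A) = A*B
X = -3
w(h) = 0
l = 12
E(P, R) = 49 (E(P, R) = (-3 - 4)² = (-7)² = 49)
H(-3, 7)*(E(l, 7) + w(-3)) = (7*(-3))*(49 + 0) = -21*49 = -1029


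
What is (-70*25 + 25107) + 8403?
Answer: 31760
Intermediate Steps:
(-70*25 + 25107) + 8403 = (-1750 + 25107) + 8403 = 23357 + 8403 = 31760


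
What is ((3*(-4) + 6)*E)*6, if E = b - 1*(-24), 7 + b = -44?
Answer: 972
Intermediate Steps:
b = -51 (b = -7 - 44 = -51)
E = -27 (E = -51 - 1*(-24) = -51 + 24 = -27)
((3*(-4) + 6)*E)*6 = ((3*(-4) + 6)*(-27))*6 = ((-12 + 6)*(-27))*6 = -6*(-27)*6 = 162*6 = 972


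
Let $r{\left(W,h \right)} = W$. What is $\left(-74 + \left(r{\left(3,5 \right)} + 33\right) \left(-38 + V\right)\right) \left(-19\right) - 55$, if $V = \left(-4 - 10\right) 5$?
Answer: $75223$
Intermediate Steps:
$V = -70$ ($V = \left(-4 - 10\right) 5 = \left(-14\right) 5 = -70$)
$\left(-74 + \left(r{\left(3,5 \right)} + 33\right) \left(-38 + V\right)\right) \left(-19\right) - 55 = \left(-74 + \left(3 + 33\right) \left(-38 - 70\right)\right) \left(-19\right) - 55 = \left(-74 + 36 \left(-108\right)\right) \left(-19\right) - 55 = \left(-74 - 3888\right) \left(-19\right) - 55 = \left(-3962\right) \left(-19\right) - 55 = 75278 - 55 = 75223$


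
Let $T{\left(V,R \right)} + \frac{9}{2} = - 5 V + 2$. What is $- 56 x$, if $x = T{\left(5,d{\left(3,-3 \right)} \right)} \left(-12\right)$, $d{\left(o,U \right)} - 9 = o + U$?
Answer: $-18480$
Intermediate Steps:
$d{\left(o,U \right)} = 9 + U + o$ ($d{\left(o,U \right)} = 9 + \left(o + U\right) = 9 + \left(U + o\right) = 9 + U + o$)
$T{\left(V,R \right)} = - \frac{5}{2} - 5 V$ ($T{\left(V,R \right)} = - \frac{9}{2} - \left(-2 + 5 V\right) = - \frac{5}{2} - 5 V$)
$x = 330$ ($x = \left(- \frac{5}{2} - 25\right) \left(-12\right) = \left(- \frac{55}{2}\right) \left(-12\right) = 330$)
$- 56 x = \left(-56\right) 330 = -18480$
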